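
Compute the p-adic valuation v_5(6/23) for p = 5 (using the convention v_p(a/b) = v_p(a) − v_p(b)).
v_5(6/23) = 0

Factor powers of 5 from the numerator and denominator of the reduced fraction: 6 = 5^0 · 6 and 23 = 5^0 · 23. Apply v_p(a/b) = v_p(a) − v_p(b): v_5(6/23) = 0 − 0 = 0.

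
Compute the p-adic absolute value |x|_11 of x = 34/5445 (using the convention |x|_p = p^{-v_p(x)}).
|34/5445|_11 = 121

Step 1 — compute v_11(x) by factoring powers of 11 out of the numerator and denominator: v_11(34/5445) = -2. Step 2 — apply |x|_p = p^{-v_p(x)} = 11^{2} = 121.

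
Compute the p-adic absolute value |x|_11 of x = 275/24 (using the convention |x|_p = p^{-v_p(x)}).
|275/24|_11 = 1/11

Step 1 — compute v_11(x) by factoring powers of 11 out of the numerator and denominator: v_11(275/24) = 1. Step 2 — apply |x|_p = p^{-v_p(x)} = 11^{-1} = 1/11.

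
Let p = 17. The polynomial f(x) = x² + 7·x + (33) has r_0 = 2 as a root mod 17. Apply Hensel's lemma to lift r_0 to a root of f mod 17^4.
r_3 = 55932 (mod 83521)

Hensel: r_{i+1} = r_i − f(r_i)·(f′(r_i))^{-1} mod 17^{i+2}, f′(x) = 2x + 7. Iterate:
  r_0 = 2 (mod 17)
  r_1 = 155 (mod 289)
  r_2 = 1889 (mod 4913)
  r_3 = 55932 (mod 83521)
Final: r = 55932 satisfies f(r) ≡ 0 mod 17^4.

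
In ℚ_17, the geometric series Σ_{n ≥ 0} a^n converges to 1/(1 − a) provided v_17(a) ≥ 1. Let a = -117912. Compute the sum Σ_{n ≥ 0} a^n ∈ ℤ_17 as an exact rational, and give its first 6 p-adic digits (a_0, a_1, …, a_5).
Σ a^n = 1/(1 − a) = 1/117913;  first 6 digits = (1, 0, 0, 10, 15, 16)

v_17(a) = 3 ≥ 1, so the series converges in ℤ_17 to 1/(1 − a) = 1/(1 − (-117912)) = 1/117913. Expand this rational in ℤ_17: compute digits iteratively via d_i = x_i mod 17, x_{i+1} = (x_i − d_i)/17. The first 6 digits are (1, 0, 0, 10, 15, 16).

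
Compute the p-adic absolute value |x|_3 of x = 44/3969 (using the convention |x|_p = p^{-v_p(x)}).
|44/3969|_3 = 81

Step 1 — compute v_3(x) by factoring powers of 3 out of the numerator and denominator: v_3(44/3969) = -4. Step 2 — apply |x|_p = p^{-v_p(x)} = 3^{4} = 81.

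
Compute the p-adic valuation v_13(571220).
v_13(571220) = 4

v_13(n) is the largest exponent k such that 13^k divides n. Factor out: 571220 = 13^4 · 20. (Sign doesn't affect v_p.) So v_13(571220) = 4.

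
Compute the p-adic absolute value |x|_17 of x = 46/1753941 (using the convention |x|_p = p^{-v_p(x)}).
|46/1753941|_17 = 83521

Step 1 — compute v_17(x) by factoring powers of 17 out of the numerator and denominator: v_17(46/1753941) = -4. Step 2 — apply |x|_p = p^{-v_p(x)} = 17^{4} = 83521.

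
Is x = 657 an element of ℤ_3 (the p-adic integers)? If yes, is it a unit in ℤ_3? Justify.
x ∈ ℤ_3 but not a unit; v_3(x) = 2 > 0

ℤ_3 = {x ∈ ℚ_3 : v_3(x) ≥ 0} and ℤ_3^× = {x ∈ ℤ_3 : v_3(x) = 0}. Here v_3(657) = v_3(num) − v_3(den) = 2; compare against these criteria.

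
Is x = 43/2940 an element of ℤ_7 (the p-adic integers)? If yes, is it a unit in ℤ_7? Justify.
x ∉ ℤ_7 (v_7(x) = -2 < 0)

ℤ_7 = {x ∈ ℚ_7 : v_7(x) ≥ 0} and ℤ_7^× = {x ∈ ℤ_7 : v_7(x) = 0}. Here v_7(43/2940) = v_7(num) − v_7(den) = -2; compare against these criteria.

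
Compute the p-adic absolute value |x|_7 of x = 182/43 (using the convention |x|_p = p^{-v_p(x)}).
|182/43|_7 = 1/7

Step 1 — compute v_7(x) by factoring powers of 7 out of the numerator and denominator: v_7(182/43) = 1. Step 2 — apply |x|_p = p^{-v_p(x)} = 7^{-1} = 1/7.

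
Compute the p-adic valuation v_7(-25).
v_7(-25) = 0

v_7(n) is the largest exponent k such that 7^k divides n. Factor out: -25 = -7^0 · 25. (Sign doesn't affect v_p.) So v_7(-25) = 0.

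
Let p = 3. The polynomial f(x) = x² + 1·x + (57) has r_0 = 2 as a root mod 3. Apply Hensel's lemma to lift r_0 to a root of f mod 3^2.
r_1 = 2 (mod 9)

Hensel: r_{i+1} = r_i − f(r_i)·(f′(r_i))^{-1} mod 3^{i+2}, f′(x) = 2x + 1. Iterate:
  r_0 = 2 (mod 3)
  r_1 = 2 (mod 9)
Final: r = 2 satisfies f(r) ≡ 0 mod 3^2.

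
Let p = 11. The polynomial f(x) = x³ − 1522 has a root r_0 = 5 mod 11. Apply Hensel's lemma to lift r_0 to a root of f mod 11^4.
r_3 = 9531 (mod 14641)

Hensel: r_{i+1} = r_i − f(r_i)/f′(r_i) mod 11^{i+2}, where f′(x) = 3x². Iterate:
  r_0 = 5 (mod 11)
  r_1 = 93 (mod 121)
  r_2 = 214 (mod 1331)
  r_3 = 9531 (mod 14641)
Final: r = 9531 with f(r) ≡ 0 mod 11^4.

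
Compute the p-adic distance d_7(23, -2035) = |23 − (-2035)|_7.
d_7(23, -2035) = 1/343

Step 1 — x − y = 23 − (-2035) = 2058. Step 2 — v_7(2058) = 3 (factor: 2058 = (7^3 · 6); the sign does not affect v_p). Step 3 — |x − y|_7 = 7^{-3} = 1/343.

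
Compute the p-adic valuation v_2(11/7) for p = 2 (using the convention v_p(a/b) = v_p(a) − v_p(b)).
v_2(11/7) = 0

Factor powers of 2 from the numerator and denominator of the reduced fraction: 11 = 2^0 · 11 and 7 = 2^0 · 7. Apply v_p(a/b) = v_p(a) − v_p(b): v_2(11/7) = 0 − 0 = 0.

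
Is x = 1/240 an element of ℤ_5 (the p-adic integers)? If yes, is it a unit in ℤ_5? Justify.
x ∉ ℤ_5 (v_5(x) = -1 < 0)

ℤ_5 = {x ∈ ℚ_5 : v_5(x) ≥ 0} and ℤ_5^× = {x ∈ ℤ_5 : v_5(x) = 0}. Here v_5(1/240) = v_5(num) − v_5(den) = -1; compare against these criteria.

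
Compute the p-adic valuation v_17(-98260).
v_17(-98260) = 3

v_17(n) is the largest exponent k such that 17^k divides n. Factor out: -98260 = -17^3 · 20. (Sign doesn't affect v_p.) So v_17(-98260) = 3.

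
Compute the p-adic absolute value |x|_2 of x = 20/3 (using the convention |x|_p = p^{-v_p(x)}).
|20/3|_2 = 1/4

Step 1 — compute v_2(x) by factoring powers of 2 out of the numerator and denominator: v_2(20/3) = 2. Step 2 — apply |x|_p = p^{-v_p(x)} = 2^{-2} = 1/4.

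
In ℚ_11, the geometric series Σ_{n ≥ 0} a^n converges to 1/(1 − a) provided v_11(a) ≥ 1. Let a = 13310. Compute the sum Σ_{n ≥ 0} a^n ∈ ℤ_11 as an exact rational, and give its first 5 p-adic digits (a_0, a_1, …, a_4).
Σ a^n = 1/(1 − a) = -1/13309;  first 5 digits = (1, 0, 0, 10, 0)

v_11(a) = 3 ≥ 1, so the series converges in ℤ_11 to 1/(1 − a) = 1/(1 − 13310) = -1/13309. Expand this rational in ℤ_11: compute digits iteratively via d_i = x_i mod 11, x_{i+1} = (x_i − d_i)/11. The first 5 digits are (1, 0, 0, 10, 0).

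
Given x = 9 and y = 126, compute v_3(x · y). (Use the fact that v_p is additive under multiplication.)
v_3(1134) = 4

v_p(x) = 2 (factor: 9 = 3^2 · 1); v_p(y) = 2 (factor: 126 = 3^2 · 14). Additivity: v_p(xy) = v_p(x) + v_p(y) = 2 + 2 = 4. (Direct check: xy = 1134 = 3^4 · (14).)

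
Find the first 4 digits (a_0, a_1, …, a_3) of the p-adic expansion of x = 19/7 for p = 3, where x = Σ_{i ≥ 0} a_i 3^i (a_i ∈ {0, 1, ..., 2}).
(a_0, …, a_3) = (1, 1, 2, 1)

v_3(19/7) = 0 (numerator and denominator both coprime to 3), so x ∈ ℤ_3^×. Compute digits iteratively via a_i = x_i mod 3, x_{i+1} = (x_i − a_i)/3, with x_0 = x:
  x_0 = 19/7;  a_0 = 1;  x_1 = (x_0 − 1)/3 = 4/7
  x_1 = 4/7;  a_1 = 1;  x_2 = (x_1 − 1)/3 = -1/7
  x_2 = -1/7;  a_2 = 2;  x_3 = (x_2 − 2)/3 = -5/7
  x_3 = -5/7;  a_3 = 1;  x_4 = (x_3 − 1)/3 = -4/7
Digits: (1, 1, 2, 1).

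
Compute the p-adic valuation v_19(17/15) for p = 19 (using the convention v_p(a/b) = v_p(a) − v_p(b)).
v_19(17/15) = 0

Factor powers of 19 from the numerator and denominator of the reduced fraction: 17 = 19^0 · 17 and 15 = 19^0 · 15. Apply v_p(a/b) = v_p(a) − v_p(b): v_19(17/15) = 0 − 0 = 0.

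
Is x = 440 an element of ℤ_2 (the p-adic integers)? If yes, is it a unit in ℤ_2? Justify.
x ∈ ℤ_2 but not a unit; v_2(x) = 3 > 0

ℤ_2 = {x ∈ ℚ_2 : v_2(x) ≥ 0} and ℤ_2^× = {x ∈ ℤ_2 : v_2(x) = 0}. Here v_2(440) = v_2(num) − v_2(den) = 3; compare against these criteria.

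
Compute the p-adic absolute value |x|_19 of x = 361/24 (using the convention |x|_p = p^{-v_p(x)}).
|361/24|_19 = 1/361

Step 1 — compute v_19(x) by factoring powers of 19 out of the numerator and denominator: v_19(361/24) = 2. Step 2 — apply |x|_p = p^{-v_p(x)} = 19^{-2} = 1/361.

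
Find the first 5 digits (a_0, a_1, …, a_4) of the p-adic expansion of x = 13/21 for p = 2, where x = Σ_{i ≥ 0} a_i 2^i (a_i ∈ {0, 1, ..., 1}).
(a_0, …, a_4) = (1, 0, 0, 1, 1)

v_2(13/21) = 0 (numerator and denominator both coprime to 2), so x ∈ ℤ_2^×. Compute digits iteratively via a_i = x_i mod 2, x_{i+1} = (x_i − a_i)/2, with x_0 = x:
  x_0 = 13/21;  a_0 = 1;  x_1 = (x_0 − 1)/2 = -4/21
  x_1 = -4/21;  a_1 = 0;  x_2 = (x_1 − 0)/2 = -2/21
  x_2 = -2/21;  a_2 = 0;  x_3 = (x_2 − 0)/2 = -1/21
  x_3 = -1/21;  a_3 = 1;  x_4 = (x_3 − 1)/2 = -11/21
  x_4 = -11/21;  a_4 = 1;  x_5 = (x_4 − 1)/2 = -16/21
Digits: (1, 0, 0, 1, 1).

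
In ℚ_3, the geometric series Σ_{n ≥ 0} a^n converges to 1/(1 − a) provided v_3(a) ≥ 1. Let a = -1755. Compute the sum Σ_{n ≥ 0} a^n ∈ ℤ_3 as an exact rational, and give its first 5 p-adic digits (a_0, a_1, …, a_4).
Σ a^n = 1/(1 − a) = 1/1756;  first 5 digits = (1, 0, 0, 1, 2)

v_3(a) = 3 ≥ 1, so the series converges in ℤ_3 to 1/(1 − a) = 1/(1 − (-1755)) = 1/1756. Expand this rational in ℤ_3: compute digits iteratively via d_i = x_i mod 3, x_{i+1} = (x_i − d_i)/3. The first 5 digits are (1, 0, 0, 1, 2).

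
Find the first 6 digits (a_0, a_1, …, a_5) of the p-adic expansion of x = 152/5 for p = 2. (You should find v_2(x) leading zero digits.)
(a_0, …, a_5) = (0, 0, 0, 1, 1, 1)

v_2(152/5) = 3, so a_0 = ... = a_2 = 0. Factor out: x = 2^3 · u with u = 19/5 a unit in ℤ_2. Expand u iteratively via a_{v+i} = u_i mod 2, u_{i+1} = (u_i − a_{v+i})/2:
  u_0 = 19/5;  a_3 = 1;  u_1 = (u_0 − 1)/2 = 7/5
  u_1 = 7/5;  a_4 = 1;  u_2 = (u_1 − 1)/2 = 1/5
  u_2 = 1/5;  a_5 = 1;  u_3 = (u_2 − 1)/2 = -2/5
Digits: (0, 0, 0, 1, 1, 1).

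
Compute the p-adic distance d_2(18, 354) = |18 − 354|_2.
d_2(18, 354) = 1/16

Step 1 — x − y = 18 − 354 = -336. Step 2 — v_2(-336) = 4 (factor: -336 = −(2^4 · 21); the sign does not affect v_p). Step 3 — |x − y|_2 = 2^{-4} = 1/16.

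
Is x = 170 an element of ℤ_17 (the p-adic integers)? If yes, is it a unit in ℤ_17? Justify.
x ∈ ℤ_17 but not a unit; v_17(x) = 1 > 0

ℤ_17 = {x ∈ ℚ_17 : v_17(x) ≥ 0} and ℤ_17^× = {x ∈ ℤ_17 : v_17(x) = 0}. Here v_17(170) = v_17(num) − v_17(den) = 1; compare against these criteria.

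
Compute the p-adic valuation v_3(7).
v_3(7) = 0

v_3(n) is the largest exponent k such that 3^k divides n. Factor out: 7 = 3^0 · 7. (Sign doesn't affect v_p.) So v_3(7) = 0.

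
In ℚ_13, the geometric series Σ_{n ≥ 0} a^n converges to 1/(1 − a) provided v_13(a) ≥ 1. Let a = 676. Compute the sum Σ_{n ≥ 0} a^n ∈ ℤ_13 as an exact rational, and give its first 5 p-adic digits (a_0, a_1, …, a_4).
Σ a^n = 1/(1 − a) = -1/675;  first 5 digits = (1, 0, 4, 0, 3)

v_13(a) = 2 ≥ 1, so the series converges in ℤ_13 to 1/(1 − a) = 1/(1 − 676) = -1/675. Expand this rational in ℤ_13: compute digits iteratively via d_i = x_i mod 13, x_{i+1} = (x_i − d_i)/13. The first 5 digits are (1, 0, 4, 0, 3).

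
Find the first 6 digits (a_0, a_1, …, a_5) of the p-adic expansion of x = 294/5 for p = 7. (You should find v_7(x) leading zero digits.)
(a_0, …, a_5) = (0, 0, 4, 1, 4, 5)

v_7(294/5) = 2, so a_0 = ... = a_1 = 0. Factor out: x = 7^2 · u with u = 6/5 a unit in ℤ_7. Expand u iteratively via a_{v+i} = u_i mod 7, u_{i+1} = (u_i − a_{v+i})/7:
  u_0 = 6/5;  a_2 = 4;  u_1 = (u_0 − 4)/7 = -2/5
  u_1 = -2/5;  a_3 = 1;  u_2 = (u_1 − 1)/7 = -1/5
  u_2 = -1/5;  a_4 = 4;  u_3 = (u_2 − 4)/7 = -3/5
  u_3 = -3/5;  a_5 = 5;  u_4 = (u_3 − 5)/7 = -4/5
Digits: (0, 0, 4, 1, 4, 5).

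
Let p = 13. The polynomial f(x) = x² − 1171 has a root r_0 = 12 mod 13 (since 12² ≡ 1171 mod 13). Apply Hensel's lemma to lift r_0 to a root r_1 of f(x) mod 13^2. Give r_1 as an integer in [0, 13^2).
r_1 = 90 (mod 169)

Hensel's recurrence: r_{i+1} = r_i − f(r_i)·(f′(r_i))^{-1} mod 13^{i+2}, with f′(x) = 2x. Iterate:
  r_0 = 12 (mod 13)
  r_1 = 90 (mod 169)
Final: r_1 = 90, and one checks f(r_1) ≡ 0 mod 13^2.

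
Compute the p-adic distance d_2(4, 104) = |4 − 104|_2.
d_2(4, 104) = 1/4

Step 1 — x − y = 4 − 104 = -100. Step 2 — v_2(-100) = 2 (factor: -100 = −(2^2 · 25); the sign does not affect v_p). Step 3 — |x − y|_2 = 2^{-2} = 1/4.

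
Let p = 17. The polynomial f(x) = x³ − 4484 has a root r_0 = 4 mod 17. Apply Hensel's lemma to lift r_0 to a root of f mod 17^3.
r_2 = 1806 (mod 4913)

Hensel: r_{i+1} = r_i − f(r_i)/f′(r_i) mod 17^{i+2}, where f′(x) = 3x². Iterate:
  r_0 = 4 (mod 17)
  r_1 = 72 (mod 289)
  r_2 = 1806 (mod 4913)
Final: r = 1806 with f(r) ≡ 0 mod 17^3.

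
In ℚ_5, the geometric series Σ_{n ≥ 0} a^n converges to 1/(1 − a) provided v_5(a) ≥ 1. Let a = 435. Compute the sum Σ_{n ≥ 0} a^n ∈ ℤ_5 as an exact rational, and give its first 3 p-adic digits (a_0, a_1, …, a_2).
Σ a^n = 1/(1 − a) = -1/434;  first 3 digits = (1, 2, 1)

v_5(a) = 1 ≥ 1, so the series converges in ℤ_5 to 1/(1 − a) = 1/(1 − 435) = -1/434. Expand this rational in ℤ_5: compute digits iteratively via d_i = x_i mod 5, x_{i+1} = (x_i − d_i)/5. The first 3 digits are (1, 2, 1).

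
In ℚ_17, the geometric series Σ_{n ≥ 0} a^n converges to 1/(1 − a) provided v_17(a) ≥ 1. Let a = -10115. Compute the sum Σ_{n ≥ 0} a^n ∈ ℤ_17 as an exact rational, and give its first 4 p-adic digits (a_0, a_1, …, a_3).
Σ a^n = 1/(1 − a) = 1/10116;  first 4 digits = (1, 0, 16, 14)

v_17(a) = 2 ≥ 1, so the series converges in ℤ_17 to 1/(1 − a) = 1/(1 − (-10115)) = 1/10116. Expand this rational in ℤ_17: compute digits iteratively via d_i = x_i mod 17, x_{i+1} = (x_i − d_i)/17. The first 4 digits are (1, 0, 16, 14).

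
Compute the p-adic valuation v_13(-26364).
v_13(-26364) = 3

v_13(n) is the largest exponent k such that 13^k divides n. Factor out: -26364 = -13^3 · 12. (Sign doesn't affect v_p.) So v_13(-26364) = 3.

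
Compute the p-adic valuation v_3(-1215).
v_3(-1215) = 5

v_3(n) is the largest exponent k such that 3^k divides n. Factor out: -1215 = -3^5 · 5. (Sign doesn't affect v_p.) So v_3(-1215) = 5.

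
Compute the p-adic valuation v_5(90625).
v_5(90625) = 5

v_5(n) is the largest exponent k such that 5^k divides n. Factor out: 90625 = 5^5 · 29. (Sign doesn't affect v_p.) So v_5(90625) = 5.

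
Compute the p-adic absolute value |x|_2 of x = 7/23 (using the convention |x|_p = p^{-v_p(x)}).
|7/23|_2 = 1

Step 1 — compute v_2(x) by factoring powers of 2 out of the numerator and denominator: v_2(7/23) = 0. Step 2 — apply |x|_p = p^{-v_p(x)} = 2^{0} = 1.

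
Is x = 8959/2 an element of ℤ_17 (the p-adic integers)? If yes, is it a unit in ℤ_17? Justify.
x ∈ ℤ_17 but not a unit; v_17(x) = 2 > 0

ℤ_17 = {x ∈ ℚ_17 : v_17(x) ≥ 0} and ℤ_17^× = {x ∈ ℤ_17 : v_17(x) = 0}. Here v_17(8959/2) = v_17(num) − v_17(den) = 2; compare against these criteria.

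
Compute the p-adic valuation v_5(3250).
v_5(3250) = 3

v_5(n) is the largest exponent k such that 5^k divides n. Factor out: 3250 = 5^3 · 26. (Sign doesn't affect v_p.) So v_5(3250) = 3.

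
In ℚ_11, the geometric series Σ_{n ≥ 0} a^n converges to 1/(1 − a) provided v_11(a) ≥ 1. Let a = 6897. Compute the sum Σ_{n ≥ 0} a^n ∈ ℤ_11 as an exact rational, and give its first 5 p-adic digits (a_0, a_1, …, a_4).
Σ a^n = 1/(1 − a) = -1/6896;  first 5 digits = (1, 0, 2, 5, 4)

v_11(a) = 2 ≥ 1, so the series converges in ℤ_11 to 1/(1 − a) = 1/(1 − 6897) = -1/6896. Expand this rational in ℤ_11: compute digits iteratively via d_i = x_i mod 11, x_{i+1} = (x_i − d_i)/11. The first 5 digits are (1, 0, 2, 5, 4).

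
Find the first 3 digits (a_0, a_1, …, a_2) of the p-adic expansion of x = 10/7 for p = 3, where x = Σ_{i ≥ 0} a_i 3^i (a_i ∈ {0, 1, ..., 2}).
(a_0, …, a_2) = (1, 1, 1)

v_3(10/7) = 0 (numerator and denominator both coprime to 3), so x ∈ ℤ_3^×. Compute digits iteratively via a_i = x_i mod 3, x_{i+1} = (x_i − a_i)/3, with x_0 = x:
  x_0 = 10/7;  a_0 = 1;  x_1 = (x_0 − 1)/3 = 1/7
  x_1 = 1/7;  a_1 = 1;  x_2 = (x_1 − 1)/3 = -2/7
  x_2 = -2/7;  a_2 = 1;  x_3 = (x_2 − 1)/3 = -3/7
Digits: (1, 1, 1).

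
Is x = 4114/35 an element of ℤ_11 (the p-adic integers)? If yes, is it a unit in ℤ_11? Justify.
x ∈ ℤ_11 but not a unit; v_11(x) = 2 > 0

ℤ_11 = {x ∈ ℚ_11 : v_11(x) ≥ 0} and ℤ_11^× = {x ∈ ℤ_11 : v_11(x) = 0}. Here v_11(4114/35) = v_11(num) − v_11(den) = 2; compare against these criteria.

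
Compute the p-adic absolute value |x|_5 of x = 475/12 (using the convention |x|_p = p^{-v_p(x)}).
|475/12|_5 = 1/25

Step 1 — compute v_5(x) by factoring powers of 5 out of the numerator and denominator: v_5(475/12) = 2. Step 2 — apply |x|_p = p^{-v_p(x)} = 5^{-2} = 1/25.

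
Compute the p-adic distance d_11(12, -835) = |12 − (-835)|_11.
d_11(12, -835) = 1/121

Step 1 — x − y = 12 − (-835) = 847. Step 2 — v_11(847) = 2 (factor: 847 = (11^2 · 7); the sign does not affect v_p). Step 3 — |x − y|_11 = 11^{-2} = 1/121.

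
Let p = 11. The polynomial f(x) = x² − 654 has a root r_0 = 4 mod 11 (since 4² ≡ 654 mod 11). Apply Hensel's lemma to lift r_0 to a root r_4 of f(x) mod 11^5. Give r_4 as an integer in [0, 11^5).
r_4 = 130673 (mod 161051)

Hensel's recurrence: r_{i+1} = r_i − f(r_i)·(f′(r_i))^{-1} mod 11^{i+2}, with f′(x) = 2x. Iterate:
  r_0 = 4 (mod 11)
  r_1 = 114 (mod 121)
  r_2 = 235 (mod 1331)
  r_3 = 13545 (mod 14641)
  r_4 = 130673 (mod 161051)
Final: r_4 = 130673, and one checks f(r_4) ≡ 0 mod 11^5.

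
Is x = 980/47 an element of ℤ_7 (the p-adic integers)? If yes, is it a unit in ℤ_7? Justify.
x ∈ ℤ_7 but not a unit; v_7(x) = 2 > 0

ℤ_7 = {x ∈ ℚ_7 : v_7(x) ≥ 0} and ℤ_7^× = {x ∈ ℤ_7 : v_7(x) = 0}. Here v_7(980/47) = v_7(num) − v_7(den) = 2; compare against these criteria.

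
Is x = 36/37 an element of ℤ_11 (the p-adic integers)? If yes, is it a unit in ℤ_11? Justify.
x ∈ ℤ_11^× (unit); v_11(x) = 0

ℤ_11 = {x ∈ ℚ_11 : v_11(x) ≥ 0} and ℤ_11^× = {x ∈ ℤ_11 : v_11(x) = 0}. Here v_11(36/37) = v_11(num) − v_11(den) = 0; compare against these criteria.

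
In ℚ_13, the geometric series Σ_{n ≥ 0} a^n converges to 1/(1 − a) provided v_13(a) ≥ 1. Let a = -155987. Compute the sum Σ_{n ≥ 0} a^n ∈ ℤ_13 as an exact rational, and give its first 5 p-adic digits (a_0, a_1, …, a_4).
Σ a^n = 1/(1 − a) = 1/155988;  first 5 digits = (1, 0, 0, 7, 7)

v_13(a) = 3 ≥ 1, so the series converges in ℤ_13 to 1/(1 − a) = 1/(1 − (-155987)) = 1/155988. Expand this rational in ℤ_13: compute digits iteratively via d_i = x_i mod 13, x_{i+1} = (x_i − d_i)/13. The first 5 digits are (1, 0, 0, 7, 7).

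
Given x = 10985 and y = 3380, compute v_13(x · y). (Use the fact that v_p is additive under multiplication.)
v_13(37129300) = 5

v_p(x) = 3 (factor: 10985 = 13^3 · 5); v_p(y) = 2 (factor: 3380 = 13^2 · 20). Additivity: v_p(xy) = v_p(x) + v_p(y) = 3 + 2 = 5. (Direct check: xy = 37129300 = 13^5 · (100).)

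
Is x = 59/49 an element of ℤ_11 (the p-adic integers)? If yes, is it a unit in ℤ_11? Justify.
x ∈ ℤ_11^× (unit); v_11(x) = 0

ℤ_11 = {x ∈ ℚ_11 : v_11(x) ≥ 0} and ℤ_11^× = {x ∈ ℤ_11 : v_11(x) = 0}. Here v_11(59/49) = v_11(num) − v_11(den) = 0; compare against these criteria.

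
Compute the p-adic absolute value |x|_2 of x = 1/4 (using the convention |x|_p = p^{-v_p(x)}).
|1/4|_2 = 4

Step 1 — compute v_2(x) by factoring powers of 2 out of the numerator and denominator: v_2(1/4) = -2. Step 2 — apply |x|_p = p^{-v_p(x)} = 2^{2} = 4.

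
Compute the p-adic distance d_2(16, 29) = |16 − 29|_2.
d_2(16, 29) = 1

Step 1 — x − y = 16 − 29 = -13. Step 2 — v_2(-13) = 0 (factor: -13 = −(2^0 · 13); the sign does not affect v_p). Step 3 — |x − y|_2 = 2^{0} = 1.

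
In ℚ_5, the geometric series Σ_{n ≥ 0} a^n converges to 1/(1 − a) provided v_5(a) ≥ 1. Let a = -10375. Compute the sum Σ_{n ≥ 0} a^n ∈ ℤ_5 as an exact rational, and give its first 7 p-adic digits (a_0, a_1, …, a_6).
Σ a^n = 1/(1 − a) = 1/10376;  first 7 digits = (1, 0, 0, 2, 3, 1, 3)

v_5(a) = 3 ≥ 1, so the series converges in ℤ_5 to 1/(1 − a) = 1/(1 − (-10375)) = 1/10376. Expand this rational in ℤ_5: compute digits iteratively via d_i = x_i mod 5, x_{i+1} = (x_i − d_i)/5. The first 7 digits are (1, 0, 0, 2, 3, 1, 3).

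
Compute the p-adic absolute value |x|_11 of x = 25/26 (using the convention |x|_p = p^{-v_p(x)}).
|25/26|_11 = 1

Step 1 — compute v_11(x) by factoring powers of 11 out of the numerator and denominator: v_11(25/26) = 0. Step 2 — apply |x|_p = p^{-v_p(x)} = 11^{0} = 1.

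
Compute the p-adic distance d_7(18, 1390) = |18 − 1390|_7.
d_7(18, 1390) = 1/343

Step 1 — x − y = 18 − 1390 = -1372. Step 2 — v_7(-1372) = 3 (factor: -1372 = −(7^3 · 4); the sign does not affect v_p). Step 3 — |x − y|_7 = 7^{-3} = 1/343.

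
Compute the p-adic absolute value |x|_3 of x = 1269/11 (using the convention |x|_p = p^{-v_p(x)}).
|1269/11|_3 = 1/27

Step 1 — compute v_3(x) by factoring powers of 3 out of the numerator and denominator: v_3(1269/11) = 3. Step 2 — apply |x|_p = p^{-v_p(x)} = 3^{-3} = 1/27.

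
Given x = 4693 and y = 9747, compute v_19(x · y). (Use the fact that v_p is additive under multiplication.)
v_19(45742671) = 4

v_p(x) = 2 (factor: 4693 = 19^2 · 13); v_p(y) = 2 (factor: 9747 = 19^2 · 27). Additivity: v_p(xy) = v_p(x) + v_p(y) = 2 + 2 = 4. (Direct check: xy = 45742671 = 19^4 · (351).)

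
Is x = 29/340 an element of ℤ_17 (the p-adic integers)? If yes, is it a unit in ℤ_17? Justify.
x ∉ ℤ_17 (v_17(x) = -1 < 0)

ℤ_17 = {x ∈ ℚ_17 : v_17(x) ≥ 0} and ℤ_17^× = {x ∈ ℤ_17 : v_17(x) = 0}. Here v_17(29/340) = v_17(num) − v_17(den) = -1; compare against these criteria.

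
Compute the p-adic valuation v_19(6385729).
v_19(6385729) = 4

v_19(n) is the largest exponent k such that 19^k divides n. Factor out: 6385729 = 19^4 · 49. (Sign doesn't affect v_p.) So v_19(6385729) = 4.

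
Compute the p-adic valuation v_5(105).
v_5(105) = 1

v_5(n) is the largest exponent k such that 5^k divides n. Factor out: 105 = 5^1 · 21. (Sign doesn't affect v_p.) So v_5(105) = 1.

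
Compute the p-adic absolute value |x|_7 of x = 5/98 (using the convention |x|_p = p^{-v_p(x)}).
|5/98|_7 = 49

Step 1 — compute v_7(x) by factoring powers of 7 out of the numerator and denominator: v_7(5/98) = -2. Step 2 — apply |x|_p = p^{-v_p(x)} = 7^{2} = 49.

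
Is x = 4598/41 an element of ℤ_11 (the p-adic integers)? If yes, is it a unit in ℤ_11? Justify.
x ∈ ℤ_11 but not a unit; v_11(x) = 2 > 0

ℤ_11 = {x ∈ ℚ_11 : v_11(x) ≥ 0} and ℤ_11^× = {x ∈ ℤ_11 : v_11(x) = 0}. Here v_11(4598/41) = v_11(num) − v_11(den) = 2; compare against these criteria.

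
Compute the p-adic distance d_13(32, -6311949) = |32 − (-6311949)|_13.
d_13(32, -6311949) = 1/371293

Step 1 — x − y = 32 − (-6311949) = 6311981. Step 2 — v_13(6311981) = 5 (factor: 6311981 = (13^5 · 17); the sign does not affect v_p). Step 3 — |x − y|_13 = 13^{-5} = 1/371293.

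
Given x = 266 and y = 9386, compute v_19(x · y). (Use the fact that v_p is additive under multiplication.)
v_19(2496676) = 3

v_p(x) = 1 (factor: 266 = 19^1 · 14); v_p(y) = 2 (factor: 9386 = 19^2 · 26). Additivity: v_p(xy) = v_p(x) + v_p(y) = 1 + 2 = 3. (Direct check: xy = 2496676 = 19^3 · (364).)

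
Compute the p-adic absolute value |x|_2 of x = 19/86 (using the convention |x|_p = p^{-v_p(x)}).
|19/86|_2 = 2

Step 1 — compute v_2(x) by factoring powers of 2 out of the numerator and denominator: v_2(19/86) = -1. Step 2 — apply |x|_p = p^{-v_p(x)} = 2^{1} = 2.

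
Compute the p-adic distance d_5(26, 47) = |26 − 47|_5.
d_5(26, 47) = 1

Step 1 — x − y = 26 − 47 = -21. Step 2 — v_5(-21) = 0 (factor: -21 = −(5^0 · 21); the sign does not affect v_p). Step 3 — |x − y|_5 = 5^{0} = 1.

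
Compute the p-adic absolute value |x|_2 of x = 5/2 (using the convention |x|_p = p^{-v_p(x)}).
|5/2|_2 = 2

Step 1 — compute v_2(x) by factoring powers of 2 out of the numerator and denominator: v_2(5/2) = -1. Step 2 — apply |x|_p = p^{-v_p(x)} = 2^{1} = 2.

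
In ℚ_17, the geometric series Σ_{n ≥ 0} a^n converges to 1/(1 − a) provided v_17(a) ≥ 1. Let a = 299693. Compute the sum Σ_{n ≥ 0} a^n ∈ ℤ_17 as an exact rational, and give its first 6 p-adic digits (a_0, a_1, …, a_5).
Σ a^n = 1/(1 − a) = -1/299692;  first 6 digits = (1, 0, 0, 10, 3, 0)

v_17(a) = 3 ≥ 1, so the series converges in ℤ_17 to 1/(1 − a) = 1/(1 − 299693) = -1/299692. Expand this rational in ℤ_17: compute digits iteratively via d_i = x_i mod 17, x_{i+1} = (x_i − d_i)/17. The first 6 digits are (1, 0, 0, 10, 3, 0).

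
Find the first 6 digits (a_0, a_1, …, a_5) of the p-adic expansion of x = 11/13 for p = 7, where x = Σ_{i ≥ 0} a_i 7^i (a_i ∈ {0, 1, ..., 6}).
(a_0, …, a_5) = (3, 4, 1, 3, 6, 5)

v_7(11/13) = 0 (numerator and denominator both coprime to 7), so x ∈ ℤ_7^×. Compute digits iteratively via a_i = x_i mod 7, x_{i+1} = (x_i − a_i)/7, with x_0 = x:
  x_0 = 11/13;  a_0 = 3;  x_1 = (x_0 − 3)/7 = -4/13
  x_1 = -4/13;  a_1 = 4;  x_2 = (x_1 − 4)/7 = -8/13
  x_2 = -8/13;  a_2 = 1;  x_3 = (x_2 − 1)/7 = -3/13
  x_3 = -3/13;  a_3 = 3;  x_4 = (x_3 − 3)/7 = -6/13
  x_4 = -6/13;  a_4 = 6;  x_5 = (x_4 − 6)/7 = -12/13
  x_5 = -12/13;  a_5 = 5;  x_6 = (x_5 − 5)/7 = -11/13
Digits: (3, 4, 1, 3, 6, 5).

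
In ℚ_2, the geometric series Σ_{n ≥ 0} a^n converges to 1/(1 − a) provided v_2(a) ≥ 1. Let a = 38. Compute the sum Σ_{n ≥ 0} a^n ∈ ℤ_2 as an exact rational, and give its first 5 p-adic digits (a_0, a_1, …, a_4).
Σ a^n = 1/(1 − a) = -1/37;  first 5 digits = (1, 1, 0, 0, 1)

v_2(a) = 1 ≥ 1, so the series converges in ℤ_2 to 1/(1 − a) = 1/(1 − 38) = -1/37. Expand this rational in ℤ_2: compute digits iteratively via d_i = x_i mod 2, x_{i+1} = (x_i − d_i)/2. The first 5 digits are (1, 1, 0, 0, 1).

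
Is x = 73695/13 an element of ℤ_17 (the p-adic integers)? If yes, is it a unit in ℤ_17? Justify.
x ∈ ℤ_17 but not a unit; v_17(x) = 3 > 0

ℤ_17 = {x ∈ ℚ_17 : v_17(x) ≥ 0} and ℤ_17^× = {x ∈ ℤ_17 : v_17(x) = 0}. Here v_17(73695/13) = v_17(num) − v_17(den) = 3; compare against these criteria.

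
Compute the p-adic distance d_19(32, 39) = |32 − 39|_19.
d_19(32, 39) = 1

Step 1 — x − y = 32 − 39 = -7. Step 2 — v_19(-7) = 0 (factor: -7 = −(19^0 · 7); the sign does not affect v_p). Step 3 — |x − y|_19 = 19^{0} = 1.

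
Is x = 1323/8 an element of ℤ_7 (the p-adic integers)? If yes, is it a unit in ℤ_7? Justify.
x ∈ ℤ_7 but not a unit; v_7(x) = 2 > 0

ℤ_7 = {x ∈ ℚ_7 : v_7(x) ≥ 0} and ℤ_7^× = {x ∈ ℤ_7 : v_7(x) = 0}. Here v_7(1323/8) = v_7(num) − v_7(den) = 2; compare against these criteria.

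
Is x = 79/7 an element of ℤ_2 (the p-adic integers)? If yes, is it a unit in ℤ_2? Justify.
x ∈ ℤ_2^× (unit); v_2(x) = 0

ℤ_2 = {x ∈ ℚ_2 : v_2(x) ≥ 0} and ℤ_2^× = {x ∈ ℤ_2 : v_2(x) = 0}. Here v_2(79/7) = v_2(num) − v_2(den) = 0; compare against these criteria.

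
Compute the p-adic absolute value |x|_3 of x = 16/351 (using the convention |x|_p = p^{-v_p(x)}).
|16/351|_3 = 27

Step 1 — compute v_3(x) by factoring powers of 3 out of the numerator and denominator: v_3(16/351) = -3. Step 2 — apply |x|_p = p^{-v_p(x)} = 3^{3} = 27.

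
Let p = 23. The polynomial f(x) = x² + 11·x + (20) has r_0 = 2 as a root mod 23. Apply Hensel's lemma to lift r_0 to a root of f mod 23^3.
r_2 = 2785 (mod 12167)

Hensel: r_{i+1} = r_i − f(r_i)·(f′(r_i))^{-1} mod 23^{i+2}, f′(x) = 2x + 11. Iterate:
  r_0 = 2 (mod 23)
  r_1 = 140 (mod 529)
  r_2 = 2785 (mod 12167)
Final: r = 2785 satisfies f(r) ≡ 0 mod 23^3.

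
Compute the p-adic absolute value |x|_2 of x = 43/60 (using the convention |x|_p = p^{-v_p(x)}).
|43/60|_2 = 4

Step 1 — compute v_2(x) by factoring powers of 2 out of the numerator and denominator: v_2(43/60) = -2. Step 2 — apply |x|_p = p^{-v_p(x)} = 2^{2} = 4.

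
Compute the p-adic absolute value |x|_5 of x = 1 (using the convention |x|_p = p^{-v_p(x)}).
|1|_5 = 1

Step 1 — compute v_5(x) by factoring powers of 5 out of the numerator and denominator: v_5(1) = 0. Step 2 — apply |x|_p = p^{-v_p(x)} = 5^{0} = 1.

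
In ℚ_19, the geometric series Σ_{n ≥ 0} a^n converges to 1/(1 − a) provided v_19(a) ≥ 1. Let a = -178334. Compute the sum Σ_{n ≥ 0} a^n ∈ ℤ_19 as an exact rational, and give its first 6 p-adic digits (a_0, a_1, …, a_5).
Σ a^n = 1/(1 − a) = 1/178335;  first 6 digits = (1, 0, 0, 12, 17, 18)

v_19(a) = 3 ≥ 1, so the series converges in ℤ_19 to 1/(1 − a) = 1/(1 − (-178334)) = 1/178335. Expand this rational in ℤ_19: compute digits iteratively via d_i = x_i mod 19, x_{i+1} = (x_i − d_i)/19. The first 6 digits are (1, 0, 0, 12, 17, 18).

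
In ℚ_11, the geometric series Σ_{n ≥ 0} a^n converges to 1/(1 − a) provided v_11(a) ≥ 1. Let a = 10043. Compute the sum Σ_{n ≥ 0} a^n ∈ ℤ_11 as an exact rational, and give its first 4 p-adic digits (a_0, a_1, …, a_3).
Σ a^n = 1/(1 − a) = -1/10042;  first 4 digits = (1, 0, 6, 7)

v_11(a) = 2 ≥ 1, so the series converges in ℤ_11 to 1/(1 − a) = 1/(1 − 10043) = -1/10042. Expand this rational in ℤ_11: compute digits iteratively via d_i = x_i mod 11, x_{i+1} = (x_i − d_i)/11. The first 4 digits are (1, 0, 6, 7).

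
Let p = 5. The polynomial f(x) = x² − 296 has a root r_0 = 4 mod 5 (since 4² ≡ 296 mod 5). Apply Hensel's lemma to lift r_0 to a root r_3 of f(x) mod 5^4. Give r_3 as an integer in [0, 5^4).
r_3 = 464 (mod 625)

Hensel's recurrence: r_{i+1} = r_i − f(r_i)·(f′(r_i))^{-1} mod 5^{i+2}, with f′(x) = 2x. Iterate:
  r_0 = 4 (mod 5)
  r_1 = 14 (mod 25)
  r_2 = 89 (mod 125)
  r_3 = 464 (mod 625)
Final: r_3 = 464, and one checks f(r_3) ≡ 0 mod 5^4.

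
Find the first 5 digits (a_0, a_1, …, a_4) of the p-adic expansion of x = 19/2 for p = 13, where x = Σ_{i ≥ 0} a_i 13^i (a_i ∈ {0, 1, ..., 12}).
(a_0, …, a_4) = (3, 7, 6, 6, 6)

v_13(19/2) = 0 (numerator and denominator both coprime to 13), so x ∈ ℤ_13^×. Compute digits iteratively via a_i = x_i mod 13, x_{i+1} = (x_i − a_i)/13, with x_0 = x:
  x_0 = 19/2;  a_0 = 3;  x_1 = (x_0 − 3)/13 = 1/2
  x_1 = 1/2;  a_1 = 7;  x_2 = (x_1 − 7)/13 = -1/2
  x_2 = -1/2;  a_2 = 6;  x_3 = (x_2 − 6)/13 = -1/2
  x_3 = -1/2;  a_3 = 6;  x_4 = (x_3 − 6)/13 = -1/2
  x_4 = -1/2;  a_4 = 6;  x_5 = (x_4 − 6)/13 = -1/2
Digits: (3, 7, 6, 6, 6).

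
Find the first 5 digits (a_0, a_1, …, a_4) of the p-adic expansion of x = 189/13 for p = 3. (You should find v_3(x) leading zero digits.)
(a_0, …, a_4) = (0, 0, 0, 1, 1)

v_3(189/13) = 3, so a_0 = ... = a_2 = 0. Factor out: x = 3^3 · u with u = 7/13 a unit in ℤ_3. Expand u iteratively via a_{v+i} = u_i mod 3, u_{i+1} = (u_i − a_{v+i})/3:
  u_0 = 7/13;  a_3 = 1;  u_1 = (u_0 − 1)/3 = -2/13
  u_1 = -2/13;  a_4 = 1;  u_2 = (u_1 − 1)/3 = -5/13
Digits: (0, 0, 0, 1, 1).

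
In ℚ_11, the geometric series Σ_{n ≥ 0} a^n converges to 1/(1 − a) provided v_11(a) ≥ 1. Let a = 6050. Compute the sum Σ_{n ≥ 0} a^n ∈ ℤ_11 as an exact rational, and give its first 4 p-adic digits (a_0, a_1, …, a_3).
Σ a^n = 1/(1 − a) = -1/6049;  first 4 digits = (1, 0, 6, 4)

v_11(a) = 2 ≥ 1, so the series converges in ℤ_11 to 1/(1 − a) = 1/(1 − 6050) = -1/6049. Expand this rational in ℤ_11: compute digits iteratively via d_i = x_i mod 11, x_{i+1} = (x_i − d_i)/11. The first 4 digits are (1, 0, 6, 4).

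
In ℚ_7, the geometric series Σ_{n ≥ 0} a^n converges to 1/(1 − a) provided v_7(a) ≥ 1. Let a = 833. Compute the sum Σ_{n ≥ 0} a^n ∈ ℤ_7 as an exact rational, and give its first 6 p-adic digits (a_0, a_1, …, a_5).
Σ a^n = 1/(1 − a) = -1/832;  first 6 digits = (1, 0, 3, 2, 2, 6)

v_7(a) = 2 ≥ 1, so the series converges in ℤ_7 to 1/(1 − a) = 1/(1 − 833) = -1/832. Expand this rational in ℤ_7: compute digits iteratively via d_i = x_i mod 7, x_{i+1} = (x_i − d_i)/7. The first 6 digits are (1, 0, 3, 2, 2, 6).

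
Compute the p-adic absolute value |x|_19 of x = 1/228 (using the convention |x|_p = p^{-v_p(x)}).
|1/228|_19 = 19

Step 1 — compute v_19(x) by factoring powers of 19 out of the numerator and denominator: v_19(1/228) = -1. Step 2 — apply |x|_p = p^{-v_p(x)} = 19^{1} = 19.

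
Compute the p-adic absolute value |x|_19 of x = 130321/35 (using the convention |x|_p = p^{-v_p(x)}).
|130321/35|_19 = 1/130321

Step 1 — compute v_19(x) by factoring powers of 19 out of the numerator and denominator: v_19(130321/35) = 4. Step 2 — apply |x|_p = p^{-v_p(x)} = 19^{-4} = 1/130321.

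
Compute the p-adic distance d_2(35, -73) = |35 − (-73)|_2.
d_2(35, -73) = 1/4

Step 1 — x − y = 35 − (-73) = 108. Step 2 — v_2(108) = 2 (factor: 108 = (2^2 · 27); the sign does not affect v_p). Step 3 — |x − y|_2 = 2^{-2} = 1/4.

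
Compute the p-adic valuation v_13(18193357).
v_13(18193357) = 5

v_13(n) is the largest exponent k such that 13^k divides n. Factor out: 18193357 = 13^5 · 49. (Sign doesn't affect v_p.) So v_13(18193357) = 5.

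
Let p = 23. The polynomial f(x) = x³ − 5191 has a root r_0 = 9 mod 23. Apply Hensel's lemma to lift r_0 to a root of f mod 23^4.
r_3 = 175614 (mod 279841)

Hensel: r_{i+1} = r_i − f(r_i)/f′(r_i) mod 23^{i+2}, where f′(x) = 3x². Iterate:
  r_0 = 9 (mod 23)
  r_1 = 515 (mod 529)
  r_2 = 5276 (mod 12167)
  r_3 = 175614 (mod 279841)
Final: r = 175614 with f(r) ≡ 0 mod 23^4.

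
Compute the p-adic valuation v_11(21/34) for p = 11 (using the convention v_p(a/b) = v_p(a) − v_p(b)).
v_11(21/34) = 0

Factor powers of 11 from the numerator and denominator of the reduced fraction: 21 = 11^0 · 21 and 34 = 11^0 · 34. Apply v_p(a/b) = v_p(a) − v_p(b): v_11(21/34) = 0 − 0 = 0.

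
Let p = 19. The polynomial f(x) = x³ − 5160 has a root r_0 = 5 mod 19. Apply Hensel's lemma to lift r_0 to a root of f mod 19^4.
r_3 = 1829 (mod 130321)

Hensel: r_{i+1} = r_i − f(r_i)/f′(r_i) mod 19^{i+2}, where f′(x) = 3x². Iterate:
  r_0 = 5 (mod 19)
  r_1 = 24 (mod 361)
  r_2 = 1829 (mod 6859)
  r_3 = 1829 (mod 130321)
Final: r = 1829 with f(r) ≡ 0 mod 19^4.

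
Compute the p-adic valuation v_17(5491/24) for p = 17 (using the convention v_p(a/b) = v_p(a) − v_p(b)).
v_17(5491/24) = 2

Factor powers of 17 from the numerator and denominator of the reduced fraction: 5491 = 17^2 · 19 and 24 = 17^0 · 24. Apply v_p(a/b) = v_p(a) − v_p(b): v_17(5491/24) = 2 − 0 = 2.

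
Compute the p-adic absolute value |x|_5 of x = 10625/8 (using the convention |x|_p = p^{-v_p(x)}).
|10625/8|_5 = 1/625

Step 1 — compute v_5(x) by factoring powers of 5 out of the numerator and denominator: v_5(10625/8) = 4. Step 2 — apply |x|_p = p^{-v_p(x)} = 5^{-4} = 1/625.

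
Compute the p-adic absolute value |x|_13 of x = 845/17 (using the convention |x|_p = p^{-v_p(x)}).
|845/17|_13 = 1/169

Step 1 — compute v_13(x) by factoring powers of 13 out of the numerator and denominator: v_13(845/17) = 2. Step 2 — apply |x|_p = p^{-v_p(x)} = 13^{-2} = 1/169.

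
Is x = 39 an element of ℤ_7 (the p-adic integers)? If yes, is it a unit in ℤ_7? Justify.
x ∈ ℤ_7^× (unit); v_7(x) = 0

ℤ_7 = {x ∈ ℚ_7 : v_7(x) ≥ 0} and ℤ_7^× = {x ∈ ℤ_7 : v_7(x) = 0}. Here v_7(39) = v_7(num) − v_7(den) = 0; compare against these criteria.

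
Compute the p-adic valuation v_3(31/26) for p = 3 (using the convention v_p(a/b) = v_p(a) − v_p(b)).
v_3(31/26) = 0

Factor powers of 3 from the numerator and denominator of the reduced fraction: 31 = 3^0 · 31 and 26 = 3^0 · 26. Apply v_p(a/b) = v_p(a) − v_p(b): v_3(31/26) = 0 − 0 = 0.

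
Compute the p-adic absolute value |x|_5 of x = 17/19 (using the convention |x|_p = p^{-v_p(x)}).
|17/19|_5 = 1

Step 1 — compute v_5(x) by factoring powers of 5 out of the numerator and denominator: v_5(17/19) = 0. Step 2 — apply |x|_p = p^{-v_p(x)} = 5^{0} = 1.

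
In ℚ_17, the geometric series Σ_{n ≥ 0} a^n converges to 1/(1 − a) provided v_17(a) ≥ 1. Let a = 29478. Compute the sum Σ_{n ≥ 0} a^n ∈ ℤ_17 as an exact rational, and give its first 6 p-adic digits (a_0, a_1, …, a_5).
Σ a^n = 1/(1 − a) = -1/29477;  first 6 digits = (1, 0, 0, 6, 0, 0)

v_17(a) = 3 ≥ 1, so the series converges in ℤ_17 to 1/(1 − a) = 1/(1 − 29478) = -1/29477. Expand this rational in ℤ_17: compute digits iteratively via d_i = x_i mod 17, x_{i+1} = (x_i − d_i)/17. The first 6 digits are (1, 0, 0, 6, 0, 0).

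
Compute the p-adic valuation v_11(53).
v_11(53) = 0

v_11(n) is the largest exponent k such that 11^k divides n. Factor out: 53 = 11^0 · 53. (Sign doesn't affect v_p.) So v_11(53) = 0.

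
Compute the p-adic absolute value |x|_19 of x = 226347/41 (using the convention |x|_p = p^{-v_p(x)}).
|226347/41|_19 = 1/6859

Step 1 — compute v_19(x) by factoring powers of 19 out of the numerator and denominator: v_19(226347/41) = 3. Step 2 — apply |x|_p = p^{-v_p(x)} = 19^{-3} = 1/6859.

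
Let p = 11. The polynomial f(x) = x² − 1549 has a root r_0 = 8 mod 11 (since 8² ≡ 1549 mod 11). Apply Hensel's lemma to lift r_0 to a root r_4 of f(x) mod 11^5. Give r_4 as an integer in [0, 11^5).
r_4 = 28861 (mod 161051)

Hensel's recurrence: r_{i+1} = r_i − f(r_i)·(f′(r_i))^{-1} mod 11^{i+2}, with f′(x) = 2x. Iterate:
  r_0 = 8 (mod 11)
  r_1 = 63 (mod 121)
  r_2 = 910 (mod 1331)
  r_3 = 14220 (mod 14641)
  r_4 = 28861 (mod 161051)
Final: r_4 = 28861, and one checks f(r_4) ≡ 0 mod 11^5.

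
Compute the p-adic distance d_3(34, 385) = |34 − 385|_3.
d_3(34, 385) = 1/27

Step 1 — x − y = 34 − 385 = -351. Step 2 — v_3(-351) = 3 (factor: -351 = −(3^3 · 13); the sign does not affect v_p). Step 3 — |x − y|_3 = 3^{-3} = 1/27.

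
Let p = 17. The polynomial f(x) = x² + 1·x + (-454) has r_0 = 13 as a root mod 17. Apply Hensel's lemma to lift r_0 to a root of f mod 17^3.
r_2 = 2121 (mod 4913)

Hensel: r_{i+1} = r_i − f(r_i)·(f′(r_i))^{-1} mod 17^{i+2}, f′(x) = 2x + 1. Iterate:
  r_0 = 13 (mod 17)
  r_1 = 98 (mod 289)
  r_2 = 2121 (mod 4913)
Final: r = 2121 satisfies f(r) ≡ 0 mod 17^3.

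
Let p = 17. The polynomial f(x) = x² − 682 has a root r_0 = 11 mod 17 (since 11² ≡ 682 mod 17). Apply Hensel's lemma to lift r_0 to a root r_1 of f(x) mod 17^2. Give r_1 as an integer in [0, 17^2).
r_1 = 181 (mod 289)

Hensel's recurrence: r_{i+1} = r_i − f(r_i)·(f′(r_i))^{-1} mod 17^{i+2}, with f′(x) = 2x. Iterate:
  r_0 = 11 (mod 17)
  r_1 = 181 (mod 289)
Final: r_1 = 181, and one checks f(r_1) ≡ 0 mod 17^2.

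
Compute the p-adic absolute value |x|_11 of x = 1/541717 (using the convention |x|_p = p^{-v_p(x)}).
|1/541717|_11 = 14641

Step 1 — compute v_11(x) by factoring powers of 11 out of the numerator and denominator: v_11(1/541717) = -4. Step 2 — apply |x|_p = p^{-v_p(x)} = 11^{4} = 14641.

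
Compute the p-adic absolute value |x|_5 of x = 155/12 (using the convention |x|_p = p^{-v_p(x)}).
|155/12|_5 = 1/5

Step 1 — compute v_5(x) by factoring powers of 5 out of the numerator and denominator: v_5(155/12) = 1. Step 2 — apply |x|_p = p^{-v_p(x)} = 5^{-1} = 1/5.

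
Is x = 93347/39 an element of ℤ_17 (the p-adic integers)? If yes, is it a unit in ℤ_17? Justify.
x ∈ ℤ_17 but not a unit; v_17(x) = 3 > 0

ℤ_17 = {x ∈ ℚ_17 : v_17(x) ≥ 0} and ℤ_17^× = {x ∈ ℤ_17 : v_17(x) = 0}. Here v_17(93347/39) = v_17(num) − v_17(den) = 3; compare against these criteria.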